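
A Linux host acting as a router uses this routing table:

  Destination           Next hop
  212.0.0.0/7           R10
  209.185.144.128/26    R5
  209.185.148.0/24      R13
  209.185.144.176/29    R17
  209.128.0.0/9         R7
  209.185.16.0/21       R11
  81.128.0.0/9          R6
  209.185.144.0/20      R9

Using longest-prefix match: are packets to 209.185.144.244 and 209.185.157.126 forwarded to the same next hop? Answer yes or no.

yes

209.185.144.244: longest match 209.185.144.0/20 -> R9
209.185.157.126: longest match 209.185.144.0/20 -> R9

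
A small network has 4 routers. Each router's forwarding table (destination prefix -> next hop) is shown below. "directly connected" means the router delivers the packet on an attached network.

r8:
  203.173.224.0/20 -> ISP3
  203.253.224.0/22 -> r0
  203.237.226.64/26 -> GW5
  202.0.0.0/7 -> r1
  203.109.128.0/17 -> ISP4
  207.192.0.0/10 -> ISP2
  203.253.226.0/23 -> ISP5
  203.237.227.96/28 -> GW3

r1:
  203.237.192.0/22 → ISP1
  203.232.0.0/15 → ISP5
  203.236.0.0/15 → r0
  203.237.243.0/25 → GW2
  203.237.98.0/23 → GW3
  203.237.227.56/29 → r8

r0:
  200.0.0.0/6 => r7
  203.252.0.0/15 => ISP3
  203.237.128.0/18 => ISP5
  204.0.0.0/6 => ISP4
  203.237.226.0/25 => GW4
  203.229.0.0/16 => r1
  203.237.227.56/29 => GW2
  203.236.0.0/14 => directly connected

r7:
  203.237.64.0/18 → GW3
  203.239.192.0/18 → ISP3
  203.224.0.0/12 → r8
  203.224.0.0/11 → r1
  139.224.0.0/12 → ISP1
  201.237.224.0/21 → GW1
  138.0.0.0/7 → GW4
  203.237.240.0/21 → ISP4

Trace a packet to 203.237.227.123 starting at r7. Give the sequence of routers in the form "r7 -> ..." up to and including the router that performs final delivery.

r7 -> r8 -> r1 -> r0

At r7: longest match for 203.237.227.123 is 203.224.0.0/12 -> r8
At r8: longest match for 203.237.227.123 is 202.0.0.0/7 -> r1
At r1: longest match for 203.237.227.123 is 203.236.0.0/15 -> r0
At r0: longest match for 203.237.227.123 is 203.236.0.0/14 -> directly connected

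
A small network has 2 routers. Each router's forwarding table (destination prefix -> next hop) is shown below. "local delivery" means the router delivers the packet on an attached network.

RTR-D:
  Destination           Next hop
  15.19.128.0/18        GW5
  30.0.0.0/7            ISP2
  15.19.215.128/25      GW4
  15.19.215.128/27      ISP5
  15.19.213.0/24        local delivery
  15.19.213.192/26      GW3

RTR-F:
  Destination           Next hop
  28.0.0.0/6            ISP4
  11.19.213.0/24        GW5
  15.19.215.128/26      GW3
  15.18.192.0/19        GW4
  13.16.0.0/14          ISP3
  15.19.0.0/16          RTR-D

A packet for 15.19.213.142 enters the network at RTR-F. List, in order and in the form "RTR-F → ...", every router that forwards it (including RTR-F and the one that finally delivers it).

RTR-F → RTR-D

At RTR-F: longest match for 15.19.213.142 is 15.19.0.0/16 -> RTR-D
At RTR-D: longest match for 15.19.213.142 is 15.19.213.0/24 -> local delivery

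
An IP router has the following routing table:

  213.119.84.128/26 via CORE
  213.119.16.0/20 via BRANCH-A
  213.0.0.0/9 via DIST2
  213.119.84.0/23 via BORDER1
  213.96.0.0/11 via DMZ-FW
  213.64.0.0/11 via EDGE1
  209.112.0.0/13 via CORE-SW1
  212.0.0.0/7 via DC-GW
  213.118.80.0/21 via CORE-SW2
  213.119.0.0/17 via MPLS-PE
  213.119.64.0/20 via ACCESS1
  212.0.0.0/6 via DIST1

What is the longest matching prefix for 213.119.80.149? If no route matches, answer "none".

Entries matching 213.119.80.149:
  212.0.0.0/6 (212.0.0.0 - 215.255.255.255)
  212.0.0.0/7 (212.0.0.0 - 213.255.255.255)
  213.0.0.0/9 (213.0.0.0 - 213.127.255.255)
  213.96.0.0/11 (213.96.0.0 - 213.127.255.255)
  213.119.0.0/17 (213.119.0.0 - 213.119.127.255)
Most specific is 213.119.0.0/17.

213.119.0.0/17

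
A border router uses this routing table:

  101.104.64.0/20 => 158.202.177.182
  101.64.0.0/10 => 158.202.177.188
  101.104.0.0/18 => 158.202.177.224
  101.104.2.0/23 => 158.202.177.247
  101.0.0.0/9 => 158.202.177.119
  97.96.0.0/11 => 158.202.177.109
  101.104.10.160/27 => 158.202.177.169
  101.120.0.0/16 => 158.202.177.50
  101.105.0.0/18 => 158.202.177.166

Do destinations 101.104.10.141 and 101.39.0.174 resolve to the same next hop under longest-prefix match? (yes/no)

101.104.10.141: longest match 101.104.0.0/18 -> 158.202.177.224
101.39.0.174: longest match 101.0.0.0/9 -> 158.202.177.119

no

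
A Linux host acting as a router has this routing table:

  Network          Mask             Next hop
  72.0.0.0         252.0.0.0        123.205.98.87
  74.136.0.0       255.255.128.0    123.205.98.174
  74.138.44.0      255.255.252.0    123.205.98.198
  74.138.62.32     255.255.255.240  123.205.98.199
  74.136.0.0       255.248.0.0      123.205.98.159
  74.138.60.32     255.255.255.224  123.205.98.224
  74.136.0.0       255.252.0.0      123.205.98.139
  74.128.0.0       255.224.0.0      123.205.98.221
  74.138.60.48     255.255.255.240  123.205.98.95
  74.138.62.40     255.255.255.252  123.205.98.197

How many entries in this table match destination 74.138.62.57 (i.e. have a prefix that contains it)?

4

Prefixes containing 74.138.62.57:
  72.0.0.0/6 (72.0.0.0 - 75.255.255.255)
  74.128.0.0/11 (74.128.0.0 - 74.159.255.255)
  74.136.0.0/13 (74.136.0.0 - 74.143.255.255)
  74.136.0.0/14 (74.136.0.0 - 74.139.255.255)
Total matching entries: 4.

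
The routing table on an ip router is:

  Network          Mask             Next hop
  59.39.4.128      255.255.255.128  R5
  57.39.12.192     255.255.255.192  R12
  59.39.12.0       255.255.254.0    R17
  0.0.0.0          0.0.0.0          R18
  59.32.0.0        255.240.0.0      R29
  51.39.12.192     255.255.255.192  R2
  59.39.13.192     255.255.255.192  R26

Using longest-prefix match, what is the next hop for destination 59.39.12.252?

R17

Routes whose prefix contains 59.39.12.252:
  0.0.0.0/0 (default, matches everything) -> R18
  59.32.0.0/12 (59.32.0.0 - 59.47.255.255) -> R29
  59.39.12.0/23 (59.39.12.0 - 59.39.13.255) -> R17
More-specific entries that do NOT match:
  57.39.12.192/26 (57.39.12.192 - 57.39.12.255) does not contain 59.39.12.252
  51.39.12.192/26 (51.39.12.192 - 51.39.12.255) does not contain 59.39.12.252
  59.39.13.192/26 (59.39.13.192 - 59.39.13.255) does not contain 59.39.12.252
  59.39.4.128/25 (59.39.4.128 - 59.39.4.255) does not contain 59.39.12.252
Longest matching prefix is /23 -> next hop R17.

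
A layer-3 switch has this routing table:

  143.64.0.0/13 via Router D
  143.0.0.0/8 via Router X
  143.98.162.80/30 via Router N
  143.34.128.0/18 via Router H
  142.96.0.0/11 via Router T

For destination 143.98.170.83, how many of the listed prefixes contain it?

Prefixes containing 143.98.170.83:
  143.0.0.0/8 (143.0.0.0 - 143.255.255.255)
Total matching entries: 1.

1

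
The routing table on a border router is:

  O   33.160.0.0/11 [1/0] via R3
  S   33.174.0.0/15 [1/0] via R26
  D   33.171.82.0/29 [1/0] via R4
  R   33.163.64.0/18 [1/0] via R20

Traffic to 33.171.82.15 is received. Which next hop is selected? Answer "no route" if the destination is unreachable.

Routes whose prefix contains 33.171.82.15:
  33.160.0.0/11 (33.160.0.0 - 33.191.255.255) -> R3
More-specific entries that do NOT match:
  33.171.82.0/29 (33.171.82.0 - 33.171.82.7) does not contain 33.171.82.15
  33.163.64.0/18 (33.163.64.0 - 33.163.127.255) does not contain 33.171.82.15
  33.174.0.0/15 (33.174.0.0 - 33.175.255.255) does not contain 33.171.82.15
Longest matching prefix is /11 -> next hop R3.

R3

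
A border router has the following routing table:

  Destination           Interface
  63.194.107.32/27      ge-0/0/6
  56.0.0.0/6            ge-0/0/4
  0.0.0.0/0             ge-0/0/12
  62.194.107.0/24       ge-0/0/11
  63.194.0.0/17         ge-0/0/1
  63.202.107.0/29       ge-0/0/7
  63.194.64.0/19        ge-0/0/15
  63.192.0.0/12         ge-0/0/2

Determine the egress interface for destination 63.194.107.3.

Routes whose prefix contains 63.194.107.3:
  0.0.0.0/0 (default, matches everything) -> ge-0/0/12
  63.192.0.0/12 (63.192.0.0 - 63.207.255.255) -> ge-0/0/2
  63.194.0.0/17 (63.194.0.0 - 63.194.127.255) -> ge-0/0/1
More-specific entries that do NOT match:
  63.202.107.0/29 (63.202.107.0 - 63.202.107.7) does not contain 63.194.107.3
  63.194.107.32/27 (63.194.107.32 - 63.194.107.63) does not contain 63.194.107.3
  62.194.107.0/24 (62.194.107.0 - 62.194.107.255) does not contain 63.194.107.3
  63.194.64.0/19 (63.194.64.0 - 63.194.95.255) does not contain 63.194.107.3
Longest matching prefix is /17 -> interface ge-0/0/1.

ge-0/0/1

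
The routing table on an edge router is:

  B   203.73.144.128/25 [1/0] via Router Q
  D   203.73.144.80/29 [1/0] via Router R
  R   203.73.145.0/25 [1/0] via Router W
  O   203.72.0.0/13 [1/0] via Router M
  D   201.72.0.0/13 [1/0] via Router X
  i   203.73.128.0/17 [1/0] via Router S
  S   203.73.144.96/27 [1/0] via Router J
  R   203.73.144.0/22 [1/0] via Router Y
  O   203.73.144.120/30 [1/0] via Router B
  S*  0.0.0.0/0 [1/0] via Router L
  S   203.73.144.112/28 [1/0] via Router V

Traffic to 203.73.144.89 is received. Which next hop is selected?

Routes whose prefix contains 203.73.144.89:
  0.0.0.0/0 (default, matches everything) -> Router L
  203.72.0.0/13 (203.72.0.0 - 203.79.255.255) -> Router M
  203.73.128.0/17 (203.73.128.0 - 203.73.255.255) -> Router S
  203.73.144.0/22 (203.73.144.0 - 203.73.147.255) -> Router Y
More-specific entries that do NOT match:
  203.73.144.120/30 (203.73.144.120 - 203.73.144.123) does not contain 203.73.144.89
  203.73.144.80/29 (203.73.144.80 - 203.73.144.87) does not contain 203.73.144.89
  203.73.144.112/28 (203.73.144.112 - 203.73.144.127) does not contain 203.73.144.89
  203.73.144.96/27 (203.73.144.96 - 203.73.144.127) does not contain 203.73.144.89
  203.73.144.128/25 (203.73.144.128 - 203.73.144.255) does not contain 203.73.144.89
  203.73.145.0/25 (203.73.145.0 - 203.73.145.127) does not contain 203.73.144.89
Longest matching prefix is /22 -> next hop Router Y.

Router Y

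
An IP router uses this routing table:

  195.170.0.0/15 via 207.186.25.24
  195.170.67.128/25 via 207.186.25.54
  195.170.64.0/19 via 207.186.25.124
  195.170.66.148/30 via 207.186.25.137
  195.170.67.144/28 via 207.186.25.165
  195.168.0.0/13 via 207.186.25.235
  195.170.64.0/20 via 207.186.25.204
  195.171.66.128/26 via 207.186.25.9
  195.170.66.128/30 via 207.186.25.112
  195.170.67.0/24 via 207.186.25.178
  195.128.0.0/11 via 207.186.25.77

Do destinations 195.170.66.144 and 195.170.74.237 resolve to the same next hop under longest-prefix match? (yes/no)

yes

195.170.66.144: longest match 195.170.64.0/20 -> 207.186.25.204
195.170.74.237: longest match 195.170.64.0/20 -> 207.186.25.204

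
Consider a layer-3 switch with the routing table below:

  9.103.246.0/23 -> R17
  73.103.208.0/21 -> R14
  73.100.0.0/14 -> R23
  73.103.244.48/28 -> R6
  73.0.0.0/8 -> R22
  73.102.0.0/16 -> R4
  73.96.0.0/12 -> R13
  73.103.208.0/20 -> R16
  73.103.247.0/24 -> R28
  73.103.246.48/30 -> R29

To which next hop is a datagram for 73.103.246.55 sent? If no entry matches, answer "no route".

Routes whose prefix contains 73.103.246.55:
  73.0.0.0/8 (73.0.0.0 - 73.255.255.255) -> R22
  73.96.0.0/12 (73.96.0.0 - 73.111.255.255) -> R13
  73.100.0.0/14 (73.100.0.0 - 73.103.255.255) -> R23
More-specific entries that do NOT match:
  73.103.246.48/30 (73.103.246.48 - 73.103.246.51) does not contain 73.103.246.55
  73.103.244.48/28 (73.103.244.48 - 73.103.244.63) does not contain 73.103.246.55
  73.103.247.0/24 (73.103.247.0 - 73.103.247.255) does not contain 73.103.246.55
  9.103.246.0/23 (9.103.246.0 - 9.103.247.255) does not contain 73.103.246.55
  73.103.208.0/21 (73.103.208.0 - 73.103.215.255) does not contain 73.103.246.55
  73.103.208.0/20 (73.103.208.0 - 73.103.223.255) does not contain 73.103.246.55
  73.102.0.0/16 (73.102.0.0 - 73.102.255.255) does not contain 73.103.246.55
Longest matching prefix is /14 -> next hop R23.

R23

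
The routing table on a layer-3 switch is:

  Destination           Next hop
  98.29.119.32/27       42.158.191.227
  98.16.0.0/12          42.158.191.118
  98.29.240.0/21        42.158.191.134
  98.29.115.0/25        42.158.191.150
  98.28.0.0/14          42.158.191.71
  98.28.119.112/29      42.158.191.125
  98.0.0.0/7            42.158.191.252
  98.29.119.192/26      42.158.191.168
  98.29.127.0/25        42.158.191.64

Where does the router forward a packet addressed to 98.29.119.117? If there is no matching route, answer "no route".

42.158.191.71

Routes whose prefix contains 98.29.119.117:
  98.0.0.0/7 (98.0.0.0 - 99.255.255.255) -> 42.158.191.252
  98.16.0.0/12 (98.16.0.0 - 98.31.255.255) -> 42.158.191.118
  98.28.0.0/14 (98.28.0.0 - 98.31.255.255) -> 42.158.191.71
More-specific entries that do NOT match:
  98.28.119.112/29 (98.28.119.112 - 98.28.119.119) does not contain 98.29.119.117
  98.29.119.32/27 (98.29.119.32 - 98.29.119.63) does not contain 98.29.119.117
  98.29.119.192/26 (98.29.119.192 - 98.29.119.255) does not contain 98.29.119.117
  98.29.115.0/25 (98.29.115.0 - 98.29.115.127) does not contain 98.29.119.117
  98.29.127.0/25 (98.29.127.0 - 98.29.127.127) does not contain 98.29.119.117
  98.29.240.0/21 (98.29.240.0 - 98.29.247.255) does not contain 98.29.119.117
Longest matching prefix is /14 -> next hop 42.158.191.71.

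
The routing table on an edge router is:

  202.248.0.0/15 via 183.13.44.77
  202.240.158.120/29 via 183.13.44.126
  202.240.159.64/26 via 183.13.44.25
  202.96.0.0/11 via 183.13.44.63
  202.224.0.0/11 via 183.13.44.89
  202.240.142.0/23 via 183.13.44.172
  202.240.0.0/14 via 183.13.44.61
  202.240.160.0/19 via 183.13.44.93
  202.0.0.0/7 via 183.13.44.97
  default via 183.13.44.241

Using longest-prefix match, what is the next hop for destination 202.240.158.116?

183.13.44.61

Routes whose prefix contains 202.240.158.116:
  0.0.0.0/0 (default, matches everything) -> 183.13.44.241
  202.0.0.0/7 (202.0.0.0 - 203.255.255.255) -> 183.13.44.97
  202.224.0.0/11 (202.224.0.0 - 202.255.255.255) -> 183.13.44.89
  202.240.0.0/14 (202.240.0.0 - 202.243.255.255) -> 183.13.44.61
More-specific entries that do NOT match:
  202.240.158.120/29 (202.240.158.120 - 202.240.158.127) does not contain 202.240.158.116
  202.240.159.64/26 (202.240.159.64 - 202.240.159.127) does not contain 202.240.158.116
  202.240.142.0/23 (202.240.142.0 - 202.240.143.255) does not contain 202.240.158.116
  202.240.160.0/19 (202.240.160.0 - 202.240.191.255) does not contain 202.240.158.116
  202.248.0.0/15 (202.248.0.0 - 202.249.255.255) does not contain 202.240.158.116
Longest matching prefix is /14 -> next hop 183.13.44.61.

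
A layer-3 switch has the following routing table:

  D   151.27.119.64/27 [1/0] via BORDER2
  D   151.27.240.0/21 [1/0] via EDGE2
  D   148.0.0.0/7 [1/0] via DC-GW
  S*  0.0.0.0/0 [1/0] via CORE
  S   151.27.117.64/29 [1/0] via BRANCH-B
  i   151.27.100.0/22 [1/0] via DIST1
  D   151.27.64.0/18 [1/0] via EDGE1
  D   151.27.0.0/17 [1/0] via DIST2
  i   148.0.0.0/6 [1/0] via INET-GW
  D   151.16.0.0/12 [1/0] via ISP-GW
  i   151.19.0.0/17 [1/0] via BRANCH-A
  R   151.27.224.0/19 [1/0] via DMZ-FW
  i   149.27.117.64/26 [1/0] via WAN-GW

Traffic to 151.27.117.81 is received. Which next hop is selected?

EDGE1

Routes whose prefix contains 151.27.117.81:
  0.0.0.0/0 (default, matches everything) -> CORE
  148.0.0.0/6 (148.0.0.0 - 151.255.255.255) -> INET-GW
  151.16.0.0/12 (151.16.0.0 - 151.31.255.255) -> ISP-GW
  151.27.0.0/17 (151.27.0.0 - 151.27.127.255) -> DIST2
  151.27.64.0/18 (151.27.64.0 - 151.27.127.255) -> EDGE1
More-specific entries that do NOT match:
  151.27.117.64/29 (151.27.117.64 - 151.27.117.71) does not contain 151.27.117.81
  151.27.119.64/27 (151.27.119.64 - 151.27.119.95) does not contain 151.27.117.81
  149.27.117.64/26 (149.27.117.64 - 149.27.117.127) does not contain 151.27.117.81
  151.27.100.0/22 (151.27.100.0 - 151.27.103.255) does not contain 151.27.117.81
  151.27.240.0/21 (151.27.240.0 - 151.27.247.255) does not contain 151.27.117.81
  151.27.224.0/19 (151.27.224.0 - 151.27.255.255) does not contain 151.27.117.81
Longest matching prefix is /18 -> next hop EDGE1.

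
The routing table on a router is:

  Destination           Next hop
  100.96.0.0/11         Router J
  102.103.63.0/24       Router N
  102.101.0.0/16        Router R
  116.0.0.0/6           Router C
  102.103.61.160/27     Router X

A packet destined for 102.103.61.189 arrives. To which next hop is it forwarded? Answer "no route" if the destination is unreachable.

Routes whose prefix contains 102.103.61.189:
  102.103.61.160/27 (102.103.61.160 - 102.103.61.191) -> Router X
Longest matching prefix is /27 -> next hop Router X.

Router X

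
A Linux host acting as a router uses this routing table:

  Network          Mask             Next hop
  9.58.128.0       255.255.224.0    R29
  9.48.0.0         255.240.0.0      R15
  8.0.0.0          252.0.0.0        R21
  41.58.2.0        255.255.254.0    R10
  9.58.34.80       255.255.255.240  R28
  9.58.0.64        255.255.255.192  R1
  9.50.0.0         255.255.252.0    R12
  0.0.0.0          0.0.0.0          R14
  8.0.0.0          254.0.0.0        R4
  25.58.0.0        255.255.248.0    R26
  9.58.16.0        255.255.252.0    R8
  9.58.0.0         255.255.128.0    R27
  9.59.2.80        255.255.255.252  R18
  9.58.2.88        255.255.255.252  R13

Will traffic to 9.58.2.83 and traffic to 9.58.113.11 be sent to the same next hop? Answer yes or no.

yes

9.58.2.83: longest match 9.58.0.0/17 -> R27
9.58.113.11: longest match 9.58.0.0/17 -> R27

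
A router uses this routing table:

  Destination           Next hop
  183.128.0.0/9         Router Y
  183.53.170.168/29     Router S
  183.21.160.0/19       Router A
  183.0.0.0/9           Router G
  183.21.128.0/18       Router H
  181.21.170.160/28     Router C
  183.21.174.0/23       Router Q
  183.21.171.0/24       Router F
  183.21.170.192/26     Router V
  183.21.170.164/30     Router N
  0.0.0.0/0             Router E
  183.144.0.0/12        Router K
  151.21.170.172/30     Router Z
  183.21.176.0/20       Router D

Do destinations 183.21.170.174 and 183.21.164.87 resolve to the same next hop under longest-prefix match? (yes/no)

yes

183.21.170.174: longest match 183.21.160.0/19 -> Router A
183.21.164.87: longest match 183.21.160.0/19 -> Router A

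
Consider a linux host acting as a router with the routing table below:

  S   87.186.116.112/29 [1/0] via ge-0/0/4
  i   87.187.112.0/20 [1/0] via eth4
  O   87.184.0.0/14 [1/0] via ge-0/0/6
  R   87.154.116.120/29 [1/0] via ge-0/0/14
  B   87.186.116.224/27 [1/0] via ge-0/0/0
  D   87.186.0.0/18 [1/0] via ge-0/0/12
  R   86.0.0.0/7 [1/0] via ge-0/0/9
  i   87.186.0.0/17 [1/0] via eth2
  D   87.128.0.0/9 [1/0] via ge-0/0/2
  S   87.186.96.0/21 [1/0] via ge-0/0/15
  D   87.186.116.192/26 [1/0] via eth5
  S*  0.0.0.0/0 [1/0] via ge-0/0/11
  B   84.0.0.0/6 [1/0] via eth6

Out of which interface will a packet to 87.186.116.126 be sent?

Routes whose prefix contains 87.186.116.126:
  0.0.0.0/0 (default, matches everything) -> ge-0/0/11
  84.0.0.0/6 (84.0.0.0 - 87.255.255.255) -> eth6
  86.0.0.0/7 (86.0.0.0 - 87.255.255.255) -> ge-0/0/9
  87.128.0.0/9 (87.128.0.0 - 87.255.255.255) -> ge-0/0/2
  87.184.0.0/14 (87.184.0.0 - 87.187.255.255) -> ge-0/0/6
  87.186.0.0/17 (87.186.0.0 - 87.186.127.255) -> eth2
More-specific entries that do NOT match:
  87.186.116.112/29 (87.186.116.112 - 87.186.116.119) does not contain 87.186.116.126
  87.154.116.120/29 (87.154.116.120 - 87.154.116.127) does not contain 87.186.116.126
  87.186.116.224/27 (87.186.116.224 - 87.186.116.255) does not contain 87.186.116.126
  87.186.116.192/26 (87.186.116.192 - 87.186.116.255) does not contain 87.186.116.126
  87.186.96.0/21 (87.186.96.0 - 87.186.103.255) does not contain 87.186.116.126
  87.187.112.0/20 (87.187.112.0 - 87.187.127.255) does not contain 87.186.116.126
  87.186.0.0/18 (87.186.0.0 - 87.186.63.255) does not contain 87.186.116.126
Longest matching prefix is /17 -> interface eth2.

eth2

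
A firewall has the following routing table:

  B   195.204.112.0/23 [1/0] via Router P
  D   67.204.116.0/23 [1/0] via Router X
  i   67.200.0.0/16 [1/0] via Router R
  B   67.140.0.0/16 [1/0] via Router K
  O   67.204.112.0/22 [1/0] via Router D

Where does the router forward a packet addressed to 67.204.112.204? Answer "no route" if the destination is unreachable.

Routes whose prefix contains 67.204.112.204:
  67.204.112.0/22 (67.204.112.0 - 67.204.115.255) -> Router D
More-specific entries that do NOT match:
  195.204.112.0/23 (195.204.112.0 - 195.204.113.255) does not contain 67.204.112.204
  67.204.116.0/23 (67.204.116.0 - 67.204.117.255) does not contain 67.204.112.204
Longest matching prefix is /22 -> next hop Router D.

Router D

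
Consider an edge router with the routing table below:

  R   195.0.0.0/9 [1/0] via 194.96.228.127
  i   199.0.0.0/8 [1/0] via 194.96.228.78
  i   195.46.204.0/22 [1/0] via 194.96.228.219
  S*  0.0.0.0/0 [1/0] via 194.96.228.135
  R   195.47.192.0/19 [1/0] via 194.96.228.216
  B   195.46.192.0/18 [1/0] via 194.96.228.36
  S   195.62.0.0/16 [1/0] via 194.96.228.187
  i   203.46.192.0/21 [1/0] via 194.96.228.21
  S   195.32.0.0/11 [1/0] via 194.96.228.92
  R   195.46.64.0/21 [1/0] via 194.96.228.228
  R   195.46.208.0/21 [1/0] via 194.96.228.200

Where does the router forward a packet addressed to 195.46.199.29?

Routes whose prefix contains 195.46.199.29:
  0.0.0.0/0 (default, matches everything) -> 194.96.228.135
  195.0.0.0/9 (195.0.0.0 - 195.127.255.255) -> 194.96.228.127
  195.32.0.0/11 (195.32.0.0 - 195.63.255.255) -> 194.96.228.92
  195.46.192.0/18 (195.46.192.0 - 195.46.255.255) -> 194.96.228.36
More-specific entries that do NOT match:
  195.46.204.0/22 (195.46.204.0 - 195.46.207.255) does not contain 195.46.199.29
  203.46.192.0/21 (203.46.192.0 - 203.46.199.255) does not contain 195.46.199.29
  195.46.64.0/21 (195.46.64.0 - 195.46.71.255) does not contain 195.46.199.29
  195.46.208.0/21 (195.46.208.0 - 195.46.215.255) does not contain 195.46.199.29
  195.47.192.0/19 (195.47.192.0 - 195.47.223.255) does not contain 195.46.199.29
Longest matching prefix is /18 -> next hop 194.96.228.36.

194.96.228.36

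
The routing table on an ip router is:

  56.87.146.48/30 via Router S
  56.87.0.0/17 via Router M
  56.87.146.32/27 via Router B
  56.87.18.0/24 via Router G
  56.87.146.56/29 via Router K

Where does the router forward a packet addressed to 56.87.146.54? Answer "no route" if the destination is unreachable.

Routes whose prefix contains 56.87.146.54:
  56.87.146.32/27 (56.87.146.32 - 56.87.146.63) -> Router B
More-specific entries that do NOT match:
  56.87.146.48/30 (56.87.146.48 - 56.87.146.51) does not contain 56.87.146.54
  56.87.146.56/29 (56.87.146.56 - 56.87.146.63) does not contain 56.87.146.54
Longest matching prefix is /27 -> next hop Router B.

Router B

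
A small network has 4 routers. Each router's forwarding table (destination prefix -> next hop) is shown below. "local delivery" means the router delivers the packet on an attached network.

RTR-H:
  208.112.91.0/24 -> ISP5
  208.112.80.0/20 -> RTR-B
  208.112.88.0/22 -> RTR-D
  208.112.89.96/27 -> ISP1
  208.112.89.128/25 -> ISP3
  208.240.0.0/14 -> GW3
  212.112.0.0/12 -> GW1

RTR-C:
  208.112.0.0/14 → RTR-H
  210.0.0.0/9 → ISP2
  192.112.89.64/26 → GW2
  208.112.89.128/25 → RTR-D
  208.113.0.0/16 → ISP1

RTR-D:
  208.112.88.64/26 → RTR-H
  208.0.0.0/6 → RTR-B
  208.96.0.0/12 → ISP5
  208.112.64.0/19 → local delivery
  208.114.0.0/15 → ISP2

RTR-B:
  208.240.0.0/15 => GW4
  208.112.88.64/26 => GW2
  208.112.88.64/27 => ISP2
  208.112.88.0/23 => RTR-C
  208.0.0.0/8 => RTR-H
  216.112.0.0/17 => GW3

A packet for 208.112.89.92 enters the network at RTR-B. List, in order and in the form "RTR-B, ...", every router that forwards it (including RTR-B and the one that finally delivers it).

RTR-B, RTR-C, RTR-H, RTR-D

At RTR-B: longest match for 208.112.89.92 is 208.112.88.0/23 -> RTR-C
At RTR-C: longest match for 208.112.89.92 is 208.112.0.0/14 -> RTR-H
At RTR-H: longest match for 208.112.89.92 is 208.112.88.0/22 -> RTR-D
At RTR-D: longest match for 208.112.89.92 is 208.112.64.0/19 -> local delivery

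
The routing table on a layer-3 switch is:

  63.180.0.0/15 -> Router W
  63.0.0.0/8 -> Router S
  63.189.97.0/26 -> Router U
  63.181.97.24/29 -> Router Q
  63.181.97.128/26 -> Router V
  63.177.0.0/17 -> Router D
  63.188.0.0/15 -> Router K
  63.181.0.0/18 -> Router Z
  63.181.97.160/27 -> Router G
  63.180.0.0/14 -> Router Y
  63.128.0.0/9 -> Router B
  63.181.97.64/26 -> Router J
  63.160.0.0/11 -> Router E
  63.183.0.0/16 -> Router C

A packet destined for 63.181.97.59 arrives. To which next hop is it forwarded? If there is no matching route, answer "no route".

Routes whose prefix contains 63.181.97.59:
  63.0.0.0/8 (63.0.0.0 - 63.255.255.255) -> Router S
  63.128.0.0/9 (63.128.0.0 - 63.255.255.255) -> Router B
  63.160.0.0/11 (63.160.0.0 - 63.191.255.255) -> Router E
  63.180.0.0/14 (63.180.0.0 - 63.183.255.255) -> Router Y
  63.180.0.0/15 (63.180.0.0 - 63.181.255.255) -> Router W
More-specific entries that do NOT match:
  63.181.97.24/29 (63.181.97.24 - 63.181.97.31) does not contain 63.181.97.59
  63.181.97.160/27 (63.181.97.160 - 63.181.97.191) does not contain 63.181.97.59
  63.189.97.0/26 (63.189.97.0 - 63.189.97.63) does not contain 63.181.97.59
  63.181.97.128/26 (63.181.97.128 - 63.181.97.191) does not contain 63.181.97.59
  63.181.97.64/26 (63.181.97.64 - 63.181.97.127) does not contain 63.181.97.59
  63.181.0.0/18 (63.181.0.0 - 63.181.63.255) does not contain 63.181.97.59
  63.177.0.0/17 (63.177.0.0 - 63.177.127.255) does not contain 63.181.97.59
  63.183.0.0/16 (63.183.0.0 - 63.183.255.255) does not contain 63.181.97.59
Longest matching prefix is /15 -> next hop Router W.

Router W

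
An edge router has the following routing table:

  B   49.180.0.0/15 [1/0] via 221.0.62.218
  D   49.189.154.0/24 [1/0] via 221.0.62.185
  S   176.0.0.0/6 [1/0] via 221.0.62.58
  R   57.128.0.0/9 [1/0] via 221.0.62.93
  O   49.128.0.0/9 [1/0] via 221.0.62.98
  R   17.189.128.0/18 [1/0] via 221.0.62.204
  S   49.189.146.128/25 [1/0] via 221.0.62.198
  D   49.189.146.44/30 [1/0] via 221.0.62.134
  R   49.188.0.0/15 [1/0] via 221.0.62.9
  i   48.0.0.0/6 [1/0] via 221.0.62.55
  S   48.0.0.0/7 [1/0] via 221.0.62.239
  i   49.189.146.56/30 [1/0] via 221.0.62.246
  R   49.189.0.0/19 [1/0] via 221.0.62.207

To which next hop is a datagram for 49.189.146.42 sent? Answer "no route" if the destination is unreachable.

221.0.62.9

Routes whose prefix contains 49.189.146.42:
  48.0.0.0/6 (48.0.0.0 - 51.255.255.255) -> 221.0.62.55
  48.0.0.0/7 (48.0.0.0 - 49.255.255.255) -> 221.0.62.239
  49.128.0.0/9 (49.128.0.0 - 49.255.255.255) -> 221.0.62.98
  49.188.0.0/15 (49.188.0.0 - 49.189.255.255) -> 221.0.62.9
More-specific entries that do NOT match:
  49.189.146.44/30 (49.189.146.44 - 49.189.146.47) does not contain 49.189.146.42
  49.189.146.56/30 (49.189.146.56 - 49.189.146.59) does not contain 49.189.146.42
  49.189.146.128/25 (49.189.146.128 - 49.189.146.255) does not contain 49.189.146.42
  49.189.154.0/24 (49.189.154.0 - 49.189.154.255) does not contain 49.189.146.42
  49.189.0.0/19 (49.189.0.0 - 49.189.31.255) does not contain 49.189.146.42
  17.189.128.0/18 (17.189.128.0 - 17.189.191.255) does not contain 49.189.146.42
Longest matching prefix is /15 -> next hop 221.0.62.9.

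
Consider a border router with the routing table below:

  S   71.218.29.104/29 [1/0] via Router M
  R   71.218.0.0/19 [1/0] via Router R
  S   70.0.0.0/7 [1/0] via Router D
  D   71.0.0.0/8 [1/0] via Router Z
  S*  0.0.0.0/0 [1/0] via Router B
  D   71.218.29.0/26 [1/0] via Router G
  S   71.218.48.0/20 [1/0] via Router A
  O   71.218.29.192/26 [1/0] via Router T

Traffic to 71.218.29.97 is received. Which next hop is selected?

Router R

Routes whose prefix contains 71.218.29.97:
  0.0.0.0/0 (default, matches everything) -> Router B
  70.0.0.0/7 (70.0.0.0 - 71.255.255.255) -> Router D
  71.0.0.0/8 (71.0.0.0 - 71.255.255.255) -> Router Z
  71.218.0.0/19 (71.218.0.0 - 71.218.31.255) -> Router R
More-specific entries that do NOT match:
  71.218.29.104/29 (71.218.29.104 - 71.218.29.111) does not contain 71.218.29.97
  71.218.29.0/26 (71.218.29.0 - 71.218.29.63) does not contain 71.218.29.97
  71.218.29.192/26 (71.218.29.192 - 71.218.29.255) does not contain 71.218.29.97
  71.218.48.0/20 (71.218.48.0 - 71.218.63.255) does not contain 71.218.29.97
Longest matching prefix is /19 -> next hop Router R.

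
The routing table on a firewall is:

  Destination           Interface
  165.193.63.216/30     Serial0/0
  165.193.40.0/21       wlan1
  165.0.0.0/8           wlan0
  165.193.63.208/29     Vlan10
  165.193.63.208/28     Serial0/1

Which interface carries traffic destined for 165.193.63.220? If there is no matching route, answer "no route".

Serial0/1

Routes whose prefix contains 165.193.63.220:
  165.0.0.0/8 (165.0.0.0 - 165.255.255.255) -> wlan0
  165.193.63.208/28 (165.193.63.208 - 165.193.63.223) -> Serial0/1
More-specific entries that do NOT match:
  165.193.63.216/30 (165.193.63.216 - 165.193.63.219) does not contain 165.193.63.220
  165.193.63.208/29 (165.193.63.208 - 165.193.63.215) does not contain 165.193.63.220
Longest matching prefix is /28 -> interface Serial0/1.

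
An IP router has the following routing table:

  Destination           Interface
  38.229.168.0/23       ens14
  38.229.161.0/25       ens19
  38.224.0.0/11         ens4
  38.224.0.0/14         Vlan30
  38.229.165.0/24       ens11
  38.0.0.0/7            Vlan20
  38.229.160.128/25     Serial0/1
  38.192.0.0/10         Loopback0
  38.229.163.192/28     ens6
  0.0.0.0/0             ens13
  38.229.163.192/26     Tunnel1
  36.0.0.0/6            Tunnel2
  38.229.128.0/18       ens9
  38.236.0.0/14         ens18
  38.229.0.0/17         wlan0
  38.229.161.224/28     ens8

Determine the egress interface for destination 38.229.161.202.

ens9

Routes whose prefix contains 38.229.161.202:
  0.0.0.0/0 (default, matches everything) -> ens13
  36.0.0.0/6 (36.0.0.0 - 39.255.255.255) -> Tunnel2
  38.0.0.0/7 (38.0.0.0 - 39.255.255.255) -> Vlan20
  38.192.0.0/10 (38.192.0.0 - 38.255.255.255) -> Loopback0
  38.224.0.0/11 (38.224.0.0 - 38.255.255.255) -> ens4
  38.229.128.0/18 (38.229.128.0 - 38.229.191.255) -> ens9
More-specific entries that do NOT match:
  38.229.163.192/28 (38.229.163.192 - 38.229.163.207) does not contain 38.229.161.202
  38.229.161.224/28 (38.229.161.224 - 38.229.161.239) does not contain 38.229.161.202
  38.229.163.192/26 (38.229.163.192 - 38.229.163.255) does not contain 38.229.161.202
  38.229.161.0/25 (38.229.161.0 - 38.229.161.127) does not contain 38.229.161.202
  38.229.160.128/25 (38.229.160.128 - 38.229.160.255) does not contain 38.229.161.202
  38.229.165.0/24 (38.229.165.0 - 38.229.165.255) does not contain 38.229.161.202
  38.229.168.0/23 (38.229.168.0 - 38.229.169.255) does not contain 38.229.161.202
Longest matching prefix is /18 -> interface ens9.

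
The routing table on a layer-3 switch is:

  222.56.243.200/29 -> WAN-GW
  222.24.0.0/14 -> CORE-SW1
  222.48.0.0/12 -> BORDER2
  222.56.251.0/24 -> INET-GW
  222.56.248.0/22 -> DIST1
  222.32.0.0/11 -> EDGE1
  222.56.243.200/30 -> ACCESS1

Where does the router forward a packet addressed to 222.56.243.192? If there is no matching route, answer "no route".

Routes whose prefix contains 222.56.243.192:
  222.32.0.0/11 (222.32.0.0 - 222.63.255.255) -> EDGE1
  222.48.0.0/12 (222.48.0.0 - 222.63.255.255) -> BORDER2
More-specific entries that do NOT match:
  222.56.243.200/30 (222.56.243.200 - 222.56.243.203) does not contain 222.56.243.192
  222.56.243.200/29 (222.56.243.200 - 222.56.243.207) does not contain 222.56.243.192
  222.56.251.0/24 (222.56.251.0 - 222.56.251.255) does not contain 222.56.243.192
  222.56.248.0/22 (222.56.248.0 - 222.56.251.255) does not contain 222.56.243.192
  222.24.0.0/14 (222.24.0.0 - 222.27.255.255) does not contain 222.56.243.192
Longest matching prefix is /12 -> next hop BORDER2.

BORDER2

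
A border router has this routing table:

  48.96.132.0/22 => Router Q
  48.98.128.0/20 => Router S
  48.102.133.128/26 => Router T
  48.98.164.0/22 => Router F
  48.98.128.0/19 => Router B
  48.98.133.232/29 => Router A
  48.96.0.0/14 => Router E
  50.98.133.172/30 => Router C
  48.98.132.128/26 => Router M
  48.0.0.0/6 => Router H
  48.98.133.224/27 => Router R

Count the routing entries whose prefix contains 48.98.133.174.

4

Prefixes containing 48.98.133.174:
  48.0.0.0/6 (48.0.0.0 - 51.255.255.255)
  48.96.0.0/14 (48.96.0.0 - 48.99.255.255)
  48.98.128.0/19 (48.98.128.0 - 48.98.159.255)
  48.98.128.0/20 (48.98.128.0 - 48.98.143.255)
Total matching entries: 4.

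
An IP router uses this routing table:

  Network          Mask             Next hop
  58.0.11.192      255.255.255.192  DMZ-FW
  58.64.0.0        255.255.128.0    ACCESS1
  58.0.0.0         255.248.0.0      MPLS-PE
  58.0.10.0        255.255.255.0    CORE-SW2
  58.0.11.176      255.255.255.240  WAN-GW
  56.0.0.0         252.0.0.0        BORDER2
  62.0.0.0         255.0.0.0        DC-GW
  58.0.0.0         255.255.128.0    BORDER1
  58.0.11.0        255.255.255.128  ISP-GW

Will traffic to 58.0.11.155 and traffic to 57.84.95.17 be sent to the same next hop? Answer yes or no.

no

58.0.11.155: longest match 58.0.0.0/17 -> BORDER1
57.84.95.17: longest match 56.0.0.0/6 -> BORDER2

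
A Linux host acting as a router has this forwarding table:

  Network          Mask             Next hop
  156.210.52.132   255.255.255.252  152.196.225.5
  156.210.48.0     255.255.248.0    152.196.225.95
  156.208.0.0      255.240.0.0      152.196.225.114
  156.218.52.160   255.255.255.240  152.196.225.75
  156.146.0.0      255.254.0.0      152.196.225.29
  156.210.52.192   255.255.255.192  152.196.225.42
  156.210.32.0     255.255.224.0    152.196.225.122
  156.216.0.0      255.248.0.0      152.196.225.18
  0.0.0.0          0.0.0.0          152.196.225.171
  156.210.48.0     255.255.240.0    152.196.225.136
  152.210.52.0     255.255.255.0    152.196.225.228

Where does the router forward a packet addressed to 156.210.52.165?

152.196.225.95

Routes whose prefix contains 156.210.52.165:
  0.0.0.0/0 (default, matches everything) -> 152.196.225.171
  156.208.0.0/12 (156.208.0.0 - 156.223.255.255) -> 152.196.225.114
  156.210.32.0/19 (156.210.32.0 - 156.210.63.255) -> 152.196.225.122
  156.210.48.0/20 (156.210.48.0 - 156.210.63.255) -> 152.196.225.136
  156.210.48.0/21 (156.210.48.0 - 156.210.55.255) -> 152.196.225.95
More-specific entries that do NOT match:
  156.210.52.132/30 (156.210.52.132 - 156.210.52.135) does not contain 156.210.52.165
  156.218.52.160/28 (156.218.52.160 - 156.218.52.175) does not contain 156.210.52.165
  156.210.52.192/26 (156.210.52.192 - 156.210.52.255) does not contain 156.210.52.165
  152.210.52.0/24 (152.210.52.0 - 152.210.52.255) does not contain 156.210.52.165
Longest matching prefix is /21 -> next hop 152.196.225.95.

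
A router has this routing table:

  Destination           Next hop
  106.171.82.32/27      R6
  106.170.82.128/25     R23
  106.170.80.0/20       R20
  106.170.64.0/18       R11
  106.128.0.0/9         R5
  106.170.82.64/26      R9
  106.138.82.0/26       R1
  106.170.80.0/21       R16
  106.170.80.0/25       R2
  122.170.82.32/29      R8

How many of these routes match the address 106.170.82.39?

Prefixes containing 106.170.82.39:
  106.128.0.0/9 (106.128.0.0 - 106.255.255.255)
  106.170.64.0/18 (106.170.64.0 - 106.170.127.255)
  106.170.80.0/20 (106.170.80.0 - 106.170.95.255)
  106.170.80.0/21 (106.170.80.0 - 106.170.87.255)
Total matching entries: 4.

4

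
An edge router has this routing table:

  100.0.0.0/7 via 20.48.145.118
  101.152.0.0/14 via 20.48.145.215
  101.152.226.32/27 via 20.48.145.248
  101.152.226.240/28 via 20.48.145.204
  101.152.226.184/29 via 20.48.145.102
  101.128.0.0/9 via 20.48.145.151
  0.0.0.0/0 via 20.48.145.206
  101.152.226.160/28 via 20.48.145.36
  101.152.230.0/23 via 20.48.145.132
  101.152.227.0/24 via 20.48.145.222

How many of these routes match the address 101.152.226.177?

Prefixes containing 101.152.226.177:
  0.0.0.0/0 (default, matches everything)
  100.0.0.0/7 (100.0.0.0 - 101.255.255.255)
  101.128.0.0/9 (101.128.0.0 - 101.255.255.255)
  101.152.0.0/14 (101.152.0.0 - 101.155.255.255)
Total matching entries: 4.

4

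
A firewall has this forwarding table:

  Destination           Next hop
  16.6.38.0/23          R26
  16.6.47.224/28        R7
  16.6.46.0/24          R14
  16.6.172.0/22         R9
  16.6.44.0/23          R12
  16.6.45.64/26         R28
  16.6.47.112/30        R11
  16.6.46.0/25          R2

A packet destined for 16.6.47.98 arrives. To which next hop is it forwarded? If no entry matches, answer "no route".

no route

No entry's prefix contains 16.6.47.98; there is no default route.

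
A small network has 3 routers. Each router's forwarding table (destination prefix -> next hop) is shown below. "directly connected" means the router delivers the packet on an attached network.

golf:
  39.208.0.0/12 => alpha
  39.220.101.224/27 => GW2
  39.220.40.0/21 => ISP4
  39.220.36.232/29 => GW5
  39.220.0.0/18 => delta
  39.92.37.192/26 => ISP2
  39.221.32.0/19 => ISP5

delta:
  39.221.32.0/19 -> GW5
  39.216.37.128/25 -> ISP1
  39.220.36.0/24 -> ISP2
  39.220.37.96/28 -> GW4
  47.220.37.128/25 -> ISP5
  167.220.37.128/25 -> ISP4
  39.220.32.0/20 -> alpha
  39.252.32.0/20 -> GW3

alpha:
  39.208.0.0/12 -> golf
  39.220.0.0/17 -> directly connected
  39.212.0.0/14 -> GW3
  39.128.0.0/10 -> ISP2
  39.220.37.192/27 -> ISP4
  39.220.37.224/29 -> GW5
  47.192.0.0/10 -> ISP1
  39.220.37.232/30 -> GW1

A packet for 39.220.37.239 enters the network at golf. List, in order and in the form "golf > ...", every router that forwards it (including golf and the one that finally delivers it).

golf > delta > alpha

At golf: longest match for 39.220.37.239 is 39.220.0.0/18 -> delta
At delta: longest match for 39.220.37.239 is 39.220.32.0/20 -> alpha
At alpha: longest match for 39.220.37.239 is 39.220.0.0/17 -> directly connected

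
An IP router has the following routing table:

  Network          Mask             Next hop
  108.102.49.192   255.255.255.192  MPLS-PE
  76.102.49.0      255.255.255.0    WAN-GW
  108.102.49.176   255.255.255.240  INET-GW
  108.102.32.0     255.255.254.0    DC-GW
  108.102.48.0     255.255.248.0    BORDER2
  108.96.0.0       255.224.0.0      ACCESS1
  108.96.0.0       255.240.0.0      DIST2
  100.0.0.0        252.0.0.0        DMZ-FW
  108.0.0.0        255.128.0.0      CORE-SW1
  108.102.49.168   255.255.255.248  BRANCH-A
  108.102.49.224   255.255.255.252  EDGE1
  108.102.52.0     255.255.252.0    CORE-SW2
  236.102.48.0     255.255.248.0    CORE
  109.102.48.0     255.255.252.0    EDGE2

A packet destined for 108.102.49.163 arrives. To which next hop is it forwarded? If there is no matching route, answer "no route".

Routes whose prefix contains 108.102.49.163:
  108.0.0.0/9 (108.0.0.0 - 108.127.255.255) -> CORE-SW1
  108.96.0.0/11 (108.96.0.0 - 108.127.255.255) -> ACCESS1
  108.96.0.0/12 (108.96.0.0 - 108.111.255.255) -> DIST2
  108.102.48.0/21 (108.102.48.0 - 108.102.55.255) -> BORDER2
More-specific entries that do NOT match:
  108.102.49.224/30 (108.102.49.224 - 108.102.49.227) does not contain 108.102.49.163
  108.102.49.168/29 (108.102.49.168 - 108.102.49.175) does not contain 108.102.49.163
  108.102.49.176/28 (108.102.49.176 - 108.102.49.191) does not contain 108.102.49.163
  108.102.49.192/26 (108.102.49.192 - 108.102.49.255) does not contain 108.102.49.163
  76.102.49.0/24 (76.102.49.0 - 76.102.49.255) does not contain 108.102.49.163
  108.102.32.0/23 (108.102.32.0 - 108.102.33.255) does not contain 108.102.49.163
  108.102.52.0/22 (108.102.52.0 - 108.102.55.255) does not contain 108.102.49.163
  109.102.48.0/22 (109.102.48.0 - 109.102.51.255) does not contain 108.102.49.163
Longest matching prefix is /21 -> next hop BORDER2.

BORDER2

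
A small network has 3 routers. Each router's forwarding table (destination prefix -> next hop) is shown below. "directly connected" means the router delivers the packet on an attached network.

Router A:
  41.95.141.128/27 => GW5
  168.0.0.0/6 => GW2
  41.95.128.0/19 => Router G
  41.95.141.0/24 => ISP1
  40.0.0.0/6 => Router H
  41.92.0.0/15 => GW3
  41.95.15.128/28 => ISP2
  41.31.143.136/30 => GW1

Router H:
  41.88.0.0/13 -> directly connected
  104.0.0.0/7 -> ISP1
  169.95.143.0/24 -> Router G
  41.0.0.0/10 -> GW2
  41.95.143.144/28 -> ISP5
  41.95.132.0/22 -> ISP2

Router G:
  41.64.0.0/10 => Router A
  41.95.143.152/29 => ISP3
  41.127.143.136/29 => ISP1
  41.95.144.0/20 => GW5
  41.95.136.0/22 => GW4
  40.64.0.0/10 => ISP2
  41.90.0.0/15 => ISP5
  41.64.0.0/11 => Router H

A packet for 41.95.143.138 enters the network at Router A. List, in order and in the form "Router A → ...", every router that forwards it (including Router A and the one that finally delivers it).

Router A → Router G → Router H

At Router A: longest match for 41.95.143.138 is 41.95.128.0/19 -> Router G
At Router G: longest match for 41.95.143.138 is 41.64.0.0/11 -> Router H
At Router H: longest match for 41.95.143.138 is 41.88.0.0/13 -> directly connected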